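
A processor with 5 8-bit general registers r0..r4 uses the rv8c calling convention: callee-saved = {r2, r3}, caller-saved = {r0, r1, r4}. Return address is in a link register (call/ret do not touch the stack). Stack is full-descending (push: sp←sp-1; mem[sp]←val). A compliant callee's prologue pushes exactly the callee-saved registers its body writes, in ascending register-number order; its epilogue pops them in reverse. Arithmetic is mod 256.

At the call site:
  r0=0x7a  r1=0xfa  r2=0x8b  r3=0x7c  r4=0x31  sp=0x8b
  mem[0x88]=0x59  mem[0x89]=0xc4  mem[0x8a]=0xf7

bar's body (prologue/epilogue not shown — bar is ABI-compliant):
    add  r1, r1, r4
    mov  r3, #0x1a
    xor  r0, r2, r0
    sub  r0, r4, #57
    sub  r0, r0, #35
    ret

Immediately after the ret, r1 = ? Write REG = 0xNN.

REG = 0x2b

prologue: push r3 → mem[0x8a]=0x7c, sp=0x8a
body[0] add  r1, r1, r4 → r1=0x2b
body[1] mov  r3, #0x1a → r3=0x1a
body[2] xor  r0, r2, r0 → r0=0xf1
body[3] sub  r0, r4, #57 → r0=0xf8
body[4] sub  r0, r0, #35 → r0=0xd5
epilogue: pop r3=0x7c, sp=0x8b
r1 is caller-saved → body value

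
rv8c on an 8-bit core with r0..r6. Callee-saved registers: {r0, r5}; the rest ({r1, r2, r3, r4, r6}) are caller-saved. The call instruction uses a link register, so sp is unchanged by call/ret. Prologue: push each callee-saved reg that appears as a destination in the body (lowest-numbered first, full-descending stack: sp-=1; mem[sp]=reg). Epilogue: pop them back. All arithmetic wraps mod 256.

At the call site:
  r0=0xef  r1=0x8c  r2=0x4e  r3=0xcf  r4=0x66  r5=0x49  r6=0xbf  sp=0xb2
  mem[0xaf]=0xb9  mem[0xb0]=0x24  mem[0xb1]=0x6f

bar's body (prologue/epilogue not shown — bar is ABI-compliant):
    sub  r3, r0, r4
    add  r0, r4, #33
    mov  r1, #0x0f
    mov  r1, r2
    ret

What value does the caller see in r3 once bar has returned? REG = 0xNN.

REG = 0x89

prologue: push r0 → mem[0xb1]=0xef, sp=0xb1
body[0] sub  r3, r0, r4 → r3=0x89
body[1] add  r0, r4, #33 → r0=0x87
body[2] mov  r1, #0x0f → r1=0x0f
body[3] mov  r1, r2 → r1=0x4e
epilogue: pop r0=0xef, sp=0xb2
r3 is caller-saved → body value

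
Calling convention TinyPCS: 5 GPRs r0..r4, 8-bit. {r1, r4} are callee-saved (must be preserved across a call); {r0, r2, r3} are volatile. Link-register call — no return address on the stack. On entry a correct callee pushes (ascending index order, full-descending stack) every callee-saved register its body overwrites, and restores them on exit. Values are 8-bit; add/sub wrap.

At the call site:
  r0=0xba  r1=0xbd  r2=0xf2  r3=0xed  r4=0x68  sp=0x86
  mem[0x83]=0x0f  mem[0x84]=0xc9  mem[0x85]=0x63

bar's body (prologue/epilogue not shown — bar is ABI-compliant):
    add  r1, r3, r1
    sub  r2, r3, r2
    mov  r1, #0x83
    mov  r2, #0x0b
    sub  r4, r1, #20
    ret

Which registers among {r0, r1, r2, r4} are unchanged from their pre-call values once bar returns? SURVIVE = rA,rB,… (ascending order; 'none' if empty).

prologue: push r1 → mem[0x85]=0xbd, sp=0x85
prologue: push r4 → mem[0x84]=0x68, sp=0x84
body[0] add  r1, r3, r1 → r1=0xaa
body[1] sub  r2, r3, r2 → r2=0xfb
body[2] mov  r1, #0x83 → r1=0x83
body[3] mov  r2, #0x0b → r2=0x0b
body[4] sub  r4, r1, #20 → r4=0x6f
epilogue: pop r4=0x68, sp=0x85
epilogue: pop r1=0xbd, sp=0x86
r0: caller-saved, written=False
r1: callee-saved, written=True
r2: caller-saved, written=True
r4: callee-saved, written=True

SURVIVE = r0,r1,r4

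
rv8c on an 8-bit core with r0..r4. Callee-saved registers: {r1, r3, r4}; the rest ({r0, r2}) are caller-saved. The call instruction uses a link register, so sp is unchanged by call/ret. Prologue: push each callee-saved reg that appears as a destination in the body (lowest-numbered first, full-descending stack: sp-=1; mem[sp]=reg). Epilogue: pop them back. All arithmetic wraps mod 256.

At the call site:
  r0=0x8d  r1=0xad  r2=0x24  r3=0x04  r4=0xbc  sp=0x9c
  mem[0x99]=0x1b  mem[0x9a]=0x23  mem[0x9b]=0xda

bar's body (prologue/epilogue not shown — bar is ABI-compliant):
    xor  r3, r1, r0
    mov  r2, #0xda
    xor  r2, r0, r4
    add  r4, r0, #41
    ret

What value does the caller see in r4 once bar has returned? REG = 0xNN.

prologue: push r3 -> mem[0x9b]=0x04, sp=0x9b
prologue: push r4 -> mem[0x9a]=0xbc, sp=0x9a
body[0] xor  r3, r1, r0 -> r3=0x20
body[1] mov  r2, #0xda -> r2=0xda
body[2] xor  r2, r0, r4 -> r2=0x31
body[3] add  r4, r0, #41 -> r4=0xb6
epilogue: pop r4=0xbc, sp=0x9b
epilogue: pop r3=0x04, sp=0x9c
r4 is callee-saved -> restored

REG = 0xbc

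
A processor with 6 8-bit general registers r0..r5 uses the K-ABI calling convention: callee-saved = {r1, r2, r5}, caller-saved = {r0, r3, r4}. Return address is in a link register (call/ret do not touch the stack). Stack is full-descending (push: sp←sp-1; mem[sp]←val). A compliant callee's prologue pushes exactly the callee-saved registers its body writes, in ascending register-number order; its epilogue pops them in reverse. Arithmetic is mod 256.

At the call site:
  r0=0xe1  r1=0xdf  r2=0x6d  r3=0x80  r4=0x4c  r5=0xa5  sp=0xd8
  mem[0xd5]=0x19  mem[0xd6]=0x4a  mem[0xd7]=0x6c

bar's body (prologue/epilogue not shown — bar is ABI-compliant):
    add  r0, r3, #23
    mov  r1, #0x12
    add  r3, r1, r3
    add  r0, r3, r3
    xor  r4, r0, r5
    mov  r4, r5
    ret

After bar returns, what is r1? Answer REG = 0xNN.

prologue: push r1 → mem[0xd7]=0xdf, sp=0xd7
body[0] add  r0, r3, #23 → r0=0x97
body[1] mov  r1, #0x12 → r1=0x12
body[2] add  r3, r1, r3 → r3=0x92
body[3] add  r0, r3, r3 → r0=0x24
body[4] xor  r4, r0, r5 → r4=0x81
body[5] mov  r4, r5 → r4=0xa5
epilogue: pop r1=0xdf, sp=0xd8
r1 is callee-saved → restored

REG = 0xdf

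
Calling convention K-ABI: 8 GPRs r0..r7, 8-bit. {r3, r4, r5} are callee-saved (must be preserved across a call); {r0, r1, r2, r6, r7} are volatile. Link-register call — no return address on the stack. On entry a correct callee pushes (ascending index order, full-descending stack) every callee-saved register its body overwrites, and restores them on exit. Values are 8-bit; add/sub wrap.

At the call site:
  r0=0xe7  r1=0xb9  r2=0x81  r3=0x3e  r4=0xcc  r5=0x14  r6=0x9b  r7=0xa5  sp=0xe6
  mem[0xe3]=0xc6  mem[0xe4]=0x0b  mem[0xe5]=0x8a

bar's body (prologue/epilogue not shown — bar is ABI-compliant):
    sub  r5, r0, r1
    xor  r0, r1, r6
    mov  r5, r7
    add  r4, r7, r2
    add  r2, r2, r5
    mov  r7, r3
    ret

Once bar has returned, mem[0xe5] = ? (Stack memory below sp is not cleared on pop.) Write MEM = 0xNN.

prologue: push r4 → mem[0xe5]=0xcc, sp=0xe5
prologue: push r5 → mem[0xe4]=0x14, sp=0xe4
body[0] sub  r5, r0, r1 → r5=0x2e
body[1] xor  r0, r1, r6 → r0=0x22
body[2] mov  r5, r7 → r5=0xa5
body[3] add  r4, r7, r2 → r4=0x26
body[4] add  r2, r2, r5 → r2=0x26
body[5] mov  r7, r3 → r7=0x3e
epilogue: pop r5=0x14, sp=0xe5
epilogue: pop r4=0xcc, sp=0xe6
prologue pushed ['r4', 'r5'] at ['0xe5', '0xe4']

MEM = 0xcc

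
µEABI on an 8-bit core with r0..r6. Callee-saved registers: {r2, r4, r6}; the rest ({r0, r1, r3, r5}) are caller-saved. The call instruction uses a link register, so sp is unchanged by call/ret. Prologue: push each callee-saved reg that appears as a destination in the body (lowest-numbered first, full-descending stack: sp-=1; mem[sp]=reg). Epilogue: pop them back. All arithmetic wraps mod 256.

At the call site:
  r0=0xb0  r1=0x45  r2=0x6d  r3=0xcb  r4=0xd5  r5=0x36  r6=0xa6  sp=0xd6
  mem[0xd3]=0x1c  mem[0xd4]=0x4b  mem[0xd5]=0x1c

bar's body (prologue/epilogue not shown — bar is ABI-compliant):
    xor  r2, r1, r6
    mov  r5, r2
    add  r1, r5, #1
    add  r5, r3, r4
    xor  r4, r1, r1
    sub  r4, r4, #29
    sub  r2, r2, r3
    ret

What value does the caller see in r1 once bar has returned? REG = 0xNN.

REG = 0xe4

prologue: push r2 -> mem[0xd5]=0x6d, sp=0xd5
prologue: push r4 -> mem[0xd4]=0xd5, sp=0xd4
body[0] xor  r2, r1, r6 -> r2=0xe3
body[1] mov  r5, r2 -> r5=0xe3
body[2] add  r1, r5, #1 -> r1=0xe4
body[3] add  r5, r3, r4 -> r5=0xa0
body[4] xor  r4, r1, r1 -> r4=0x00
body[5] sub  r4, r4, #29 -> r4=0xe3
body[6] sub  r2, r2, r3 -> r2=0x18
epilogue: pop r4=0xd5, sp=0xd5
epilogue: pop r2=0x6d, sp=0xd6
r1 is caller-saved -> body value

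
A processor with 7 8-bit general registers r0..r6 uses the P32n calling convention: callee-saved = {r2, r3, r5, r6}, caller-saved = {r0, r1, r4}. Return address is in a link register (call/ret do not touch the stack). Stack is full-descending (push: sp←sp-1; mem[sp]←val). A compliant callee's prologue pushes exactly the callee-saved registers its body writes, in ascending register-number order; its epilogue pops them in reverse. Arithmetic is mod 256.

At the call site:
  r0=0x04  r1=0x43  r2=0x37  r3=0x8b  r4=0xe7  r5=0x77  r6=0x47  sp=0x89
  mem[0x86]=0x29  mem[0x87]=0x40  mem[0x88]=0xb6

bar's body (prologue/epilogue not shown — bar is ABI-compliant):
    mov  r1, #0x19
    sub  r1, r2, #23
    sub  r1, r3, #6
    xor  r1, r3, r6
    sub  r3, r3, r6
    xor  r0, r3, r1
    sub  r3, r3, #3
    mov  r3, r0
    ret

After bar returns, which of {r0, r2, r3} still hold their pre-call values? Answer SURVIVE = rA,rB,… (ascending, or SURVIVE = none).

prologue: push r3 -> mem[0x88]=0x8b, sp=0x88
body[0] mov  r1, #0x19 -> r1=0x19
body[1] sub  r1, r2, #23 -> r1=0x20
body[2] sub  r1, r3, #6 -> r1=0x85
body[3] xor  r1, r3, r6 -> r1=0xcc
body[4] sub  r3, r3, r6 -> r3=0x44
body[5] xor  r0, r3, r1 -> r0=0x88
body[6] sub  r3, r3, #3 -> r3=0x41
body[7] mov  r3, r0 -> r3=0x88
epilogue: pop r3=0x8b, sp=0x89
r0: caller-saved, written=True
r2: callee-saved, written=False
r3: callee-saved, written=True

SURVIVE = r2,r3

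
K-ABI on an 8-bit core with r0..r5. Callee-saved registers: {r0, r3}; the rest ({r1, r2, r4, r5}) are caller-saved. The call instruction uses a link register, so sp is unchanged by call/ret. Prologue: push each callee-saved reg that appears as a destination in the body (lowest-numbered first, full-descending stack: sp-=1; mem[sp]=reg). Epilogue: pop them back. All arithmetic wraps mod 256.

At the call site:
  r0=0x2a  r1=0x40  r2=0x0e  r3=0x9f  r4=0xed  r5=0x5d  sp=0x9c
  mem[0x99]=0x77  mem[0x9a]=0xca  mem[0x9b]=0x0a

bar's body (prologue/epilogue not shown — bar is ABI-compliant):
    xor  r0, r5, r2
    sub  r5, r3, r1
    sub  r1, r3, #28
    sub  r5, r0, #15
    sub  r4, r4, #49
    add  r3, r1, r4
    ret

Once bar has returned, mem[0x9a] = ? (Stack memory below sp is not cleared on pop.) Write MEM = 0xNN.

prologue: push r0 → mem[0x9b]=0x2a, sp=0x9b
prologue: push r3 → mem[0x9a]=0x9f, sp=0x9a
body[0] xor  r0, r5, r2 → r0=0x53
body[1] sub  r5, r3, r1 → r5=0x5f
body[2] sub  r1, r3, #28 → r1=0x83
body[3] sub  r5, r0, #15 → r5=0x44
body[4] sub  r4, r4, #49 → r4=0xbc
body[5] add  r3, r1, r4 → r3=0x3f
epilogue: pop r3=0x9f, sp=0x9b
epilogue: pop r0=0x2a, sp=0x9c
prologue pushed ['r0', 'r3'] at ['0x9b', '0x9a']

MEM = 0x9f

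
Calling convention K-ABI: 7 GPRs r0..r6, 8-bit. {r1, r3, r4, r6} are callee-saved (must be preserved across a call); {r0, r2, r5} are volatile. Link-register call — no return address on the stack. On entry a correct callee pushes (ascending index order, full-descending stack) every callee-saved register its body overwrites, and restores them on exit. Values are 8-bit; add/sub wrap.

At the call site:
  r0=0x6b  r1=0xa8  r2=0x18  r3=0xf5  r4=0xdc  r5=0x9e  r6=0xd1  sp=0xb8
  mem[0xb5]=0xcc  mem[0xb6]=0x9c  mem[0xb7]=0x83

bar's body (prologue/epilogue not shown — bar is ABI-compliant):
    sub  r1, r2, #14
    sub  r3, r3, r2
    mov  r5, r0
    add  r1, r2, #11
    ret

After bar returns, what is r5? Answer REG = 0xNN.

REG = 0x6b

prologue: push r1 -> mem[0xb7]=0xa8, sp=0xb7
prologue: push r3 -> mem[0xb6]=0xf5, sp=0xb6
body[0] sub  r1, r2, #14 -> r1=0x0a
body[1] sub  r3, r3, r2 -> r3=0xdd
body[2] mov  r5, r0 -> r5=0x6b
body[3] add  r1, r2, #11 -> r1=0x23
epilogue: pop r3=0xf5, sp=0xb7
epilogue: pop r1=0xa8, sp=0xb8
r5 is caller-saved -> body value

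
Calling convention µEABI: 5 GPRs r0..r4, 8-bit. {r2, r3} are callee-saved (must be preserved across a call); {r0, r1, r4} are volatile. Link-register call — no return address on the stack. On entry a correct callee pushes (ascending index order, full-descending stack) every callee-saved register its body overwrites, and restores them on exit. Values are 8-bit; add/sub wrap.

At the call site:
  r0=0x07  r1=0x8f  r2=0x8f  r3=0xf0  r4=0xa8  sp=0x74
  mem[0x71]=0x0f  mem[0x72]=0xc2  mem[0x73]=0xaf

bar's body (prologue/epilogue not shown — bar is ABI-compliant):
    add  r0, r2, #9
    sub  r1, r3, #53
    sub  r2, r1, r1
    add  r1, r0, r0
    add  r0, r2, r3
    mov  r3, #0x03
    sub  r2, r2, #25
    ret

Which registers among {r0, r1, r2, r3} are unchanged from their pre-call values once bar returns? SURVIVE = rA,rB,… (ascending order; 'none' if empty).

prologue: push r2 → mem[0x73]=0x8f, sp=0x73
prologue: push r3 → mem[0x72]=0xf0, sp=0x72
body[0] add  r0, r2, #9 → r0=0x98
body[1] sub  r1, r3, #53 → r1=0xbb
body[2] sub  r2, r1, r1 → r2=0x00
body[3] add  r1, r0, r0 → r1=0x30
body[4] add  r0, r2, r3 → r0=0xf0
body[5] mov  r3, #0x03 → r3=0x03
body[6] sub  r2, r2, #25 → r2=0xe7
epilogue: pop r3=0xf0, sp=0x73
epilogue: pop r2=0x8f, sp=0x74
r0: caller-saved, written=True
r1: caller-saved, written=True
r2: callee-saved, written=True
r3: callee-saved, written=True

SURVIVE = r2,r3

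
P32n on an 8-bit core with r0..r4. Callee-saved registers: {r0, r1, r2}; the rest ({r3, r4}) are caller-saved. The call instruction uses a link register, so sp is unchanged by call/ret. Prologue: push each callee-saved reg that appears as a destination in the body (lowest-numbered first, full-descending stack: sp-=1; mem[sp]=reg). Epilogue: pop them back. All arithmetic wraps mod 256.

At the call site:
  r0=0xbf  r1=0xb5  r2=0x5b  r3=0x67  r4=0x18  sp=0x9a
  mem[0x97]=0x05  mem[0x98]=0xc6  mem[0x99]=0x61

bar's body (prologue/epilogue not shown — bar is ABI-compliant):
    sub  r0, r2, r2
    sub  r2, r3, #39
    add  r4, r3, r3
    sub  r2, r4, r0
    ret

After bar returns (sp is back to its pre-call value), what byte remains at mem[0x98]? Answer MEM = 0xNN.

MEM = 0x5b

prologue: push r0 -> mem[0x99]=0xbf, sp=0x99
prologue: push r2 -> mem[0x98]=0x5b, sp=0x98
body[0] sub  r0, r2, r2 -> r0=0x00
body[1] sub  r2, r3, #39 -> r2=0x40
body[2] add  r4, r3, r3 -> r4=0xce
body[3] sub  r2, r4, r0 -> r2=0xce
epilogue: pop r2=0x5b, sp=0x99
epilogue: pop r0=0xbf, sp=0x9a
prologue pushed ['r0', 'r2'] at ['0x99', '0x98']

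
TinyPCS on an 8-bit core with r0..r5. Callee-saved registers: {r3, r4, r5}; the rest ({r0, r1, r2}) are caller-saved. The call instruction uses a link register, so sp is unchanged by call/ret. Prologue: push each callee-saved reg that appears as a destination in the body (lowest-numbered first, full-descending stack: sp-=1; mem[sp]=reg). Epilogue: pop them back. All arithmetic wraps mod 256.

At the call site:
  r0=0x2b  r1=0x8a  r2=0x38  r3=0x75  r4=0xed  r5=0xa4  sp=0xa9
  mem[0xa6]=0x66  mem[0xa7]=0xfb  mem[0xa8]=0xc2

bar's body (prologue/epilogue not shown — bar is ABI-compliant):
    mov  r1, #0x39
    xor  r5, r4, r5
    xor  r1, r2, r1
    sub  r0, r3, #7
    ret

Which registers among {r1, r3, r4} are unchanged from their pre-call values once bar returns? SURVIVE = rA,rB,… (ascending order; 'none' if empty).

SURVIVE = r3,r4

prologue: push r5 -> mem[0xa8]=0xa4, sp=0xa8
body[0] mov  r1, #0x39 -> r1=0x39
body[1] xor  r5, r4, r5 -> r5=0x49
body[2] xor  r1, r2, r1 -> r1=0x01
body[3] sub  r0, r3, #7 -> r0=0x6e
epilogue: pop r5=0xa4, sp=0xa9
r1: caller-saved, written=True
r3: callee-saved, written=False
r4: callee-saved, written=False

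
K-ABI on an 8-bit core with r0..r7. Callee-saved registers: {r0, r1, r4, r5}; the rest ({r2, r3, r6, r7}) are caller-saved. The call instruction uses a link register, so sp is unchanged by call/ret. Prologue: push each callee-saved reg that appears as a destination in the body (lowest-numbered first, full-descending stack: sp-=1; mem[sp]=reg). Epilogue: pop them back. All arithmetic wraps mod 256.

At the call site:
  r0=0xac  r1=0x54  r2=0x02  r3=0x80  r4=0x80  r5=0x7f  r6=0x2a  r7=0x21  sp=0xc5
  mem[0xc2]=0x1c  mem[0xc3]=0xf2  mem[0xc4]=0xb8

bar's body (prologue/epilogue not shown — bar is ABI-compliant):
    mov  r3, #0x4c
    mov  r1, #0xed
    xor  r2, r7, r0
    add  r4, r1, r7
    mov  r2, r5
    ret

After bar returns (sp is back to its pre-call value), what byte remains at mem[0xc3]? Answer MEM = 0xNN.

prologue: push r1 → mem[0xc4]=0x54, sp=0xc4
prologue: push r4 → mem[0xc3]=0x80, sp=0xc3
body[0] mov  r3, #0x4c → r3=0x4c
body[1] mov  r1, #0xed → r1=0xed
body[2] xor  r2, r7, r0 → r2=0x8d
body[3] add  r4, r1, r7 → r4=0x0e
body[4] mov  r2, r5 → r2=0x7f
epilogue: pop r4=0x80, sp=0xc4
epilogue: pop r1=0x54, sp=0xc5
prologue pushed ['r1', 'r4'] at ['0xc4', '0xc3']

MEM = 0x80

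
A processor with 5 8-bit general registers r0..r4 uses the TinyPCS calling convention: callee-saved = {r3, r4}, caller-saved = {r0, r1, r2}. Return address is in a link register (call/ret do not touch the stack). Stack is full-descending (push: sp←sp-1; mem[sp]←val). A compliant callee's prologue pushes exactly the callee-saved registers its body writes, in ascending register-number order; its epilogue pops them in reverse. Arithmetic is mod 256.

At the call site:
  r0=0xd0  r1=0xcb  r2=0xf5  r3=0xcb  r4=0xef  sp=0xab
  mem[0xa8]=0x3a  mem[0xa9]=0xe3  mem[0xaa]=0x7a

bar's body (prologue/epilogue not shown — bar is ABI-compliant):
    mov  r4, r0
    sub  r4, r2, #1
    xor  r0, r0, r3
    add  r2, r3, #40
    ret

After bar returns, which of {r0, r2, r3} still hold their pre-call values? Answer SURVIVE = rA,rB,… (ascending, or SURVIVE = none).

SURVIVE = r3

prologue: push r4 → mem[0xaa]=0xef, sp=0xaa
body[0] mov  r4, r0 → r4=0xd0
body[1] sub  r4, r2, #1 → r4=0xf4
body[2] xor  r0, r0, r3 → r0=0x1b
body[3] add  r2, r3, #40 → r2=0xf3
epilogue: pop r4=0xef, sp=0xab
r0: caller-saved, written=True
r2: caller-saved, written=True
r3: callee-saved, written=False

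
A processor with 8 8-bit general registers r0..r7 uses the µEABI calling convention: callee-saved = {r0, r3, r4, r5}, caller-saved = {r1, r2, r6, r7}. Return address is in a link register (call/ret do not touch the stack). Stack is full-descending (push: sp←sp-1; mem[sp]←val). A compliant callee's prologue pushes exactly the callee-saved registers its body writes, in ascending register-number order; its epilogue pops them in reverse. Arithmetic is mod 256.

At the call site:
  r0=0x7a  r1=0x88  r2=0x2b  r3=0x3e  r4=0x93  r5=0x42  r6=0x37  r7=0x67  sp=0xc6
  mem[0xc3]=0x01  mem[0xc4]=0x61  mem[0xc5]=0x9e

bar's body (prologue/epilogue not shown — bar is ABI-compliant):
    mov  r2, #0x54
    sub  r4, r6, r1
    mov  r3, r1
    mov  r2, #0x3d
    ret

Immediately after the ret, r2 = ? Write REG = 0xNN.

prologue: push r3 -> mem[0xc5]=0x3e, sp=0xc5
prologue: push r4 -> mem[0xc4]=0x93, sp=0xc4
body[0] mov  r2, #0x54 -> r2=0x54
body[1] sub  r4, r6, r1 -> r4=0xaf
body[2] mov  r3, r1 -> r3=0x88
body[3] mov  r2, #0x3d -> r2=0x3d
epilogue: pop r4=0x93, sp=0xc5
epilogue: pop r3=0x3e, sp=0xc6
r2 is caller-saved -> body value

REG = 0x3d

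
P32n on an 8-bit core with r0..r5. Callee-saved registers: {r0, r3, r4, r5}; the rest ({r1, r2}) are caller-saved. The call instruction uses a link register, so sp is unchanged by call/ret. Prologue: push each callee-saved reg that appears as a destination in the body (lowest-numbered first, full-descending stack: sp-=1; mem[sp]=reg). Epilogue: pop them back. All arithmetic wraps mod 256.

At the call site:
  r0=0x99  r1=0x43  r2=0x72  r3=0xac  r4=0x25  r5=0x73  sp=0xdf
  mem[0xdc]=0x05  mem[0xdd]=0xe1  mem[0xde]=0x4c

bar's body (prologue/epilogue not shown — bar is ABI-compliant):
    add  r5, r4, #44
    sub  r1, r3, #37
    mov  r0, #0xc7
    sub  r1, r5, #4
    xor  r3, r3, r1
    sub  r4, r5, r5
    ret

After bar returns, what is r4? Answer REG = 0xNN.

prologue: push r0 → mem[0xde]=0x99, sp=0xde
prologue: push r3 → mem[0xdd]=0xac, sp=0xdd
prologue: push r4 → mem[0xdc]=0x25, sp=0xdc
prologue: push r5 → mem[0xdb]=0x73, sp=0xdb
body[0] add  r5, r4, #44 → r5=0x51
body[1] sub  r1, r3, #37 → r1=0x87
body[2] mov  r0, #0xc7 → r0=0xc7
body[3] sub  r1, r5, #4 → r1=0x4d
body[4] xor  r3, r3, r1 → r3=0xe1
body[5] sub  r4, r5, r5 → r4=0x00
epilogue: pop r5=0x73, sp=0xdc
epilogue: pop r4=0x25, sp=0xdd
epilogue: pop r3=0xac, sp=0xde
epilogue: pop r0=0x99, sp=0xdf
r4 is callee-saved → restored

REG = 0x25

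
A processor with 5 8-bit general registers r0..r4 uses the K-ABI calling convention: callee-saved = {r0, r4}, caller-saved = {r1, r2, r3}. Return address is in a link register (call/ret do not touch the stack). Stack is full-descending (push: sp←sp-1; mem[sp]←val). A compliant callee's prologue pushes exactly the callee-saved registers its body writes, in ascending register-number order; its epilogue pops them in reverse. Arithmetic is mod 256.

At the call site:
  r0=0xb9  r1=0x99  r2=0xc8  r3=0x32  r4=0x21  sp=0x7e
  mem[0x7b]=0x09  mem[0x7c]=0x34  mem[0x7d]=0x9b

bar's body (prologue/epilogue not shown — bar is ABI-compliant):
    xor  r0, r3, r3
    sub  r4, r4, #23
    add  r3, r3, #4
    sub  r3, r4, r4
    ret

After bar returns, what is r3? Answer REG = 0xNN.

REG = 0x00

prologue: push r0 -> mem[0x7d]=0xb9, sp=0x7d
prologue: push r4 -> mem[0x7c]=0x21, sp=0x7c
body[0] xor  r0, r3, r3 -> r0=0x00
body[1] sub  r4, r4, #23 -> r4=0x0a
body[2] add  r3, r3, #4 -> r3=0x36
body[3] sub  r3, r4, r4 -> r3=0x00
epilogue: pop r4=0x21, sp=0x7d
epilogue: pop r0=0xb9, sp=0x7e
r3 is caller-saved -> body value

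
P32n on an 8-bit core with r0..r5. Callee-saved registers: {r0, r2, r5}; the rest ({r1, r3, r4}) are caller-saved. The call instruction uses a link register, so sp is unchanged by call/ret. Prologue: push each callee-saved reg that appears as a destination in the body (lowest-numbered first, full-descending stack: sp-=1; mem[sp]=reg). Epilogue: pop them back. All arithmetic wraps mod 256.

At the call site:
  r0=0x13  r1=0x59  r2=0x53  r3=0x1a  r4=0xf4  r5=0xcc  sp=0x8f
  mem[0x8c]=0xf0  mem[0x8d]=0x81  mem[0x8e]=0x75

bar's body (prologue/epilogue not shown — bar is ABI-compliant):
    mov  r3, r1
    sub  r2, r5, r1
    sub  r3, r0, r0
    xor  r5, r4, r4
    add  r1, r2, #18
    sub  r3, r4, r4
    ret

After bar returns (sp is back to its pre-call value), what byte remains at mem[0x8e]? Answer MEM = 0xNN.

prologue: push r2 -> mem[0x8e]=0x53, sp=0x8e
prologue: push r5 -> mem[0x8d]=0xcc, sp=0x8d
body[0] mov  r3, r1 -> r3=0x59
body[1] sub  r2, r5, r1 -> r2=0x73
body[2] sub  r3, r0, r0 -> r3=0x00
body[3] xor  r5, r4, r4 -> r5=0x00
body[4] add  r1, r2, #18 -> r1=0x85
body[5] sub  r3, r4, r4 -> r3=0x00
epilogue: pop r5=0xcc, sp=0x8e
epilogue: pop r2=0x53, sp=0x8f
prologue pushed ['r2', 'r5'] at ['0x8e', '0x8d']

MEM = 0x53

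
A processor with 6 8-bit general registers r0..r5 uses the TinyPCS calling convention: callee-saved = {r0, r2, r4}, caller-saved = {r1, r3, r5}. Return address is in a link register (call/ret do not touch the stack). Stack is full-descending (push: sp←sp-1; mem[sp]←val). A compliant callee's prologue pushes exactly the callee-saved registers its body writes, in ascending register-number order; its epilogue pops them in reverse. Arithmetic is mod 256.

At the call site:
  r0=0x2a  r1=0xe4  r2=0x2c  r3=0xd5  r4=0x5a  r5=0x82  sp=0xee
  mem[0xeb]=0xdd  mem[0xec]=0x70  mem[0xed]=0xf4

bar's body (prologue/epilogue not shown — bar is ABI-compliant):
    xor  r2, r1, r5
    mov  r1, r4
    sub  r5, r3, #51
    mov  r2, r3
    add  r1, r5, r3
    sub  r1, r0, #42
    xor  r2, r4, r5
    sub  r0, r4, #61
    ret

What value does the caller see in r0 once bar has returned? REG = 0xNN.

REG = 0x2a

prologue: push r0 → mem[0xed]=0x2a, sp=0xed
prologue: push r2 → mem[0xec]=0x2c, sp=0xec
body[0] xor  r2, r1, r5 → r2=0x66
body[1] mov  r1, r4 → r1=0x5a
body[2] sub  r5, r3, #51 → r5=0xa2
body[3] mov  r2, r3 → r2=0xd5
body[4] add  r1, r5, r3 → r1=0x77
body[5] sub  r1, r0, #42 → r1=0x00
body[6] xor  r2, r4, r5 → r2=0xf8
body[7] sub  r0, r4, #61 → r0=0x1d
epilogue: pop r2=0x2c, sp=0xed
epilogue: pop r0=0x2a, sp=0xee
r0 is callee-saved → restored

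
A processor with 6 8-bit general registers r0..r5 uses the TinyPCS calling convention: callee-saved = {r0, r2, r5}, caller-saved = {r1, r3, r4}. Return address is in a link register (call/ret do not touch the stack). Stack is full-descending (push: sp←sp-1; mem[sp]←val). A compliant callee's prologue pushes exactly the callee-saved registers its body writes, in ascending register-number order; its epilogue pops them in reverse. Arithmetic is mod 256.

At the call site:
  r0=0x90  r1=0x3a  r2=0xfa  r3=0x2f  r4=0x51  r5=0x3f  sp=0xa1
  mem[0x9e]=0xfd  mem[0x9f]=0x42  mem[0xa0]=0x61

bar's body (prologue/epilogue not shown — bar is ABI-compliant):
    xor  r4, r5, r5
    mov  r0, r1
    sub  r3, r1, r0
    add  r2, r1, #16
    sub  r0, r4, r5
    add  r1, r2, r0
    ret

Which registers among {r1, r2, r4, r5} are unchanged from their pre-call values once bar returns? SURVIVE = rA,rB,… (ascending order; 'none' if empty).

SURVIVE = r2,r5

prologue: push r0 -> mem[0xa0]=0x90, sp=0xa0
prologue: push r2 -> mem[0x9f]=0xfa, sp=0x9f
body[0] xor  r4, r5, r5 -> r4=0x00
body[1] mov  r0, r1 -> r0=0x3a
body[2] sub  r3, r1, r0 -> r3=0x00
body[3] add  r2, r1, #16 -> r2=0x4a
body[4] sub  r0, r4, r5 -> r0=0xc1
body[5] add  r1, r2, r0 -> r1=0x0b
epilogue: pop r2=0xfa, sp=0xa0
epilogue: pop r0=0x90, sp=0xa1
r1: caller-saved, written=True
r2: callee-saved, written=True
r4: caller-saved, written=True
r5: callee-saved, written=False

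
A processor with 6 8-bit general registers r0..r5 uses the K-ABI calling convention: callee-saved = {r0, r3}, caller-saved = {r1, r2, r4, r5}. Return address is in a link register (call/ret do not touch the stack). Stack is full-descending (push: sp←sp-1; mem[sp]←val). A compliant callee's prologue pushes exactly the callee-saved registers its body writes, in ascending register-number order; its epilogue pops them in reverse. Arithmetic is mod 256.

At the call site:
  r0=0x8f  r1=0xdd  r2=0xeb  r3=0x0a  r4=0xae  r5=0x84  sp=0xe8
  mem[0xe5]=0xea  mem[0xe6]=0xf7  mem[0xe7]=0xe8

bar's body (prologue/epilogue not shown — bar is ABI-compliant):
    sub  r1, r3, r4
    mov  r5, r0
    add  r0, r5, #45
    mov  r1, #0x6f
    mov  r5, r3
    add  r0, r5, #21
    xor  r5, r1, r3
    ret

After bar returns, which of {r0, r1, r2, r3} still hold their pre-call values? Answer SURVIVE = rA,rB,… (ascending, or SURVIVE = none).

prologue: push r0 → mem[0xe7]=0x8f, sp=0xe7
body[0] sub  r1, r3, r4 → r1=0x5c
body[1] mov  r5, r0 → r5=0x8f
body[2] add  r0, r5, #45 → r0=0xbc
body[3] mov  r1, #0x6f → r1=0x6f
body[4] mov  r5, r3 → r5=0x0a
body[5] add  r0, r5, #21 → r0=0x1f
body[6] xor  r5, r1, r3 → r5=0x65
epilogue: pop r0=0x8f, sp=0xe8
r0: callee-saved, written=True
r1: caller-saved, written=True
r2: caller-saved, written=False
r3: callee-saved, written=False

SURVIVE = r0,r2,r3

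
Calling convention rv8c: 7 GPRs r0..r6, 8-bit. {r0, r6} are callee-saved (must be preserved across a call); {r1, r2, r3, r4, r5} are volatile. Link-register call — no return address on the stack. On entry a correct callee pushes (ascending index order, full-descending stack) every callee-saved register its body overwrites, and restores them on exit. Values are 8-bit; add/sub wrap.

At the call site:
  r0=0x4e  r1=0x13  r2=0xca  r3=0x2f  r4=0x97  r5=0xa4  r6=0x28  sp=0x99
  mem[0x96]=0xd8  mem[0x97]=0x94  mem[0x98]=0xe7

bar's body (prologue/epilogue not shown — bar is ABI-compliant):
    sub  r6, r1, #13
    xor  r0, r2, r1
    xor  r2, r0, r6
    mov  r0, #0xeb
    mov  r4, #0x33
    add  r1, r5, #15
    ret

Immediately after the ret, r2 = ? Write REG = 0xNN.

REG = 0xdf

prologue: push r0 -> mem[0x98]=0x4e, sp=0x98
prologue: push r6 -> mem[0x97]=0x28, sp=0x97
body[0] sub  r6, r1, #13 -> r6=0x06
body[1] xor  r0, r2, r1 -> r0=0xd9
body[2] xor  r2, r0, r6 -> r2=0xdf
body[3] mov  r0, #0xeb -> r0=0xeb
body[4] mov  r4, #0x33 -> r4=0x33
body[5] add  r1, r5, #15 -> r1=0xb3
epilogue: pop r6=0x28, sp=0x98
epilogue: pop r0=0x4e, sp=0x99
r2 is caller-saved -> body value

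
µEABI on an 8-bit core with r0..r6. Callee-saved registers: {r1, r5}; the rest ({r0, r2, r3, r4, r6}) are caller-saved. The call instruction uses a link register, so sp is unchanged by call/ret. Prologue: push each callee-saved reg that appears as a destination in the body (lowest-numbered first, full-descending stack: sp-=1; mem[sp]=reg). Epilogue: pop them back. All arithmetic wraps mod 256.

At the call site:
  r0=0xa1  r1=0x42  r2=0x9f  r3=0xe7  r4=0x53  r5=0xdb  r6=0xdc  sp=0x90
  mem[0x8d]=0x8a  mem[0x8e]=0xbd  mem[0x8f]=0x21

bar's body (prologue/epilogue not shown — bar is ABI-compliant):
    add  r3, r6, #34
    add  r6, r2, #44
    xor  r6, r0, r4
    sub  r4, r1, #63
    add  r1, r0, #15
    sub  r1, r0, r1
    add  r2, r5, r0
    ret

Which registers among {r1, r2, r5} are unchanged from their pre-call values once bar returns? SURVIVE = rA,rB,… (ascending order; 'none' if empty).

SURVIVE = r1,r5

prologue: push r1 → mem[0x8f]=0x42, sp=0x8f
body[0] add  r3, r6, #34 → r3=0xfe
body[1] add  r6, r2, #44 → r6=0xcb
body[2] xor  r6, r0, r4 → r6=0xf2
body[3] sub  r4, r1, #63 → r4=0x03
body[4] add  r1, r0, #15 → r1=0xb0
body[5] sub  r1, r0, r1 → r1=0xf1
body[6] add  r2, r5, r0 → r2=0x7c
epilogue: pop r1=0x42, sp=0x90
r1: callee-saved, written=True
r2: caller-saved, written=True
r5: callee-saved, written=False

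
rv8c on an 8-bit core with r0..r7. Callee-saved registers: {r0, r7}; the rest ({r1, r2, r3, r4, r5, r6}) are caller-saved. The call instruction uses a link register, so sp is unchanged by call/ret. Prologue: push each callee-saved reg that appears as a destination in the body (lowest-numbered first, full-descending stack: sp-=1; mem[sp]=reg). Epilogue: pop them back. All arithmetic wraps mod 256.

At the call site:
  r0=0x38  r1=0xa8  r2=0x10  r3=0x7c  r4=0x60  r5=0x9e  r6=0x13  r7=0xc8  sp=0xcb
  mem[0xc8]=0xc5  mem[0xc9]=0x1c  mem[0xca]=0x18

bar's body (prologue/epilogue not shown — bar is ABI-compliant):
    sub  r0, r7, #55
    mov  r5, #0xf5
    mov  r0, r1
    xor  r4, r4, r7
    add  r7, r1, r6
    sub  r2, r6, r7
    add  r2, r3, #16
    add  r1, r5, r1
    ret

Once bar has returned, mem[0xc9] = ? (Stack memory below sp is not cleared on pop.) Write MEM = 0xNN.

MEM = 0xc8

prologue: push r0 → mem[0xca]=0x38, sp=0xca
prologue: push r7 → mem[0xc9]=0xc8, sp=0xc9
body[0] sub  r0, r7, #55 → r0=0x91
body[1] mov  r5, #0xf5 → r5=0xf5
body[2] mov  r0, r1 → r0=0xa8
body[3] xor  r4, r4, r7 → r4=0xa8
body[4] add  r7, r1, r6 → r7=0xbb
body[5] sub  r2, r6, r7 → r2=0x58
body[6] add  r2, r3, #16 → r2=0x8c
body[7] add  r1, r5, r1 → r1=0x9d
epilogue: pop r7=0xc8, sp=0xca
epilogue: pop r0=0x38, sp=0xcb
prologue pushed ['r0', 'r7'] at ['0xca', '0xc9']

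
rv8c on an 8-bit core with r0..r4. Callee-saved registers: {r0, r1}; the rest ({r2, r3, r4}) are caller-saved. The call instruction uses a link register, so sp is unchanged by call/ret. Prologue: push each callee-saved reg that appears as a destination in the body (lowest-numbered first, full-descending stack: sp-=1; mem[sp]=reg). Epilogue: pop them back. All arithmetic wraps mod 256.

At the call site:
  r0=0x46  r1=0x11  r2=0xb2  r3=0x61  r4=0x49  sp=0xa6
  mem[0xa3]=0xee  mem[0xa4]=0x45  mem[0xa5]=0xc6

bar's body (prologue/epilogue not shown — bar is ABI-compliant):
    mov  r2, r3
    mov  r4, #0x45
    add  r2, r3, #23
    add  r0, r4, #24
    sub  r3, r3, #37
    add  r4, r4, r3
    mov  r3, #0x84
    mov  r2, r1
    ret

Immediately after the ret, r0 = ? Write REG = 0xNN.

REG = 0x46

prologue: push r0 -> mem[0xa5]=0x46, sp=0xa5
body[0] mov  r2, r3 -> r2=0x61
body[1] mov  r4, #0x45 -> r4=0x45
body[2] add  r2, r3, #23 -> r2=0x78
body[3] add  r0, r4, #24 -> r0=0x5d
body[4] sub  r3, r3, #37 -> r3=0x3c
body[5] add  r4, r4, r3 -> r4=0x81
body[6] mov  r3, #0x84 -> r3=0x84
body[7] mov  r2, r1 -> r2=0x11
epilogue: pop r0=0x46, sp=0xa6
r0 is callee-saved -> restored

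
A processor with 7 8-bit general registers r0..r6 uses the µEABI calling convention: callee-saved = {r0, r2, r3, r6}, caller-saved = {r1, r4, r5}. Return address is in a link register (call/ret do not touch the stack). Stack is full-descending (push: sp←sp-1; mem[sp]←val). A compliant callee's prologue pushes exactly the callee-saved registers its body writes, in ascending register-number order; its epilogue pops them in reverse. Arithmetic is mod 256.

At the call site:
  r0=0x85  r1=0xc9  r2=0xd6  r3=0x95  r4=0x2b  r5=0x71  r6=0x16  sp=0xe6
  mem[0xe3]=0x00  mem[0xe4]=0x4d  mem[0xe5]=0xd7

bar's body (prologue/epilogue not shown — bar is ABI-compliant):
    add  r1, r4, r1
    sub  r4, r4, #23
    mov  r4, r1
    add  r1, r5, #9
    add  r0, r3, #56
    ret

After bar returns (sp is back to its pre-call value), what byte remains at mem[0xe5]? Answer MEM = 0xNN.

MEM = 0x85

prologue: push r0 → mem[0xe5]=0x85, sp=0xe5
body[0] add  r1, r4, r1 → r1=0xf4
body[1] sub  r4, r4, #23 → r4=0x14
body[2] mov  r4, r1 → r4=0xf4
body[3] add  r1, r5, #9 → r1=0x7a
body[4] add  r0, r3, #56 → r0=0xcd
epilogue: pop r0=0x85, sp=0xe6
prologue pushed ['r0'] at ['0xe5']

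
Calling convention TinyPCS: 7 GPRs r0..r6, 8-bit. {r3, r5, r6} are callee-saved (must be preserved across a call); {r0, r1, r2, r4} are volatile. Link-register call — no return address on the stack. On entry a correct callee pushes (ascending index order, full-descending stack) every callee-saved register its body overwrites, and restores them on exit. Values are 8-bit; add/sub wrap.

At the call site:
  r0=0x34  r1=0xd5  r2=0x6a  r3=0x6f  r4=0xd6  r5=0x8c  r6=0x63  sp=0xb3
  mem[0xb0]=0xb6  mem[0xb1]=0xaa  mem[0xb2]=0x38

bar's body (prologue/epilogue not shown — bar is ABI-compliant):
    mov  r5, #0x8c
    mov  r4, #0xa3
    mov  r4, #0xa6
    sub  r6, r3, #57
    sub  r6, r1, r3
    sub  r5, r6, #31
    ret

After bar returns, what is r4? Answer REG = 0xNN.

prologue: push r5 -> mem[0xb2]=0x8c, sp=0xb2
prologue: push r6 -> mem[0xb1]=0x63, sp=0xb1
body[0] mov  r5, #0x8c -> r5=0x8c
body[1] mov  r4, #0xa3 -> r4=0xa3
body[2] mov  r4, #0xa6 -> r4=0xa6
body[3] sub  r6, r3, #57 -> r6=0x36
body[4] sub  r6, r1, r3 -> r6=0x66
body[5] sub  r5, r6, #31 -> r5=0x47
epilogue: pop r6=0x63, sp=0xb2
epilogue: pop r5=0x8c, sp=0xb3
r4 is caller-saved -> body value

REG = 0xa6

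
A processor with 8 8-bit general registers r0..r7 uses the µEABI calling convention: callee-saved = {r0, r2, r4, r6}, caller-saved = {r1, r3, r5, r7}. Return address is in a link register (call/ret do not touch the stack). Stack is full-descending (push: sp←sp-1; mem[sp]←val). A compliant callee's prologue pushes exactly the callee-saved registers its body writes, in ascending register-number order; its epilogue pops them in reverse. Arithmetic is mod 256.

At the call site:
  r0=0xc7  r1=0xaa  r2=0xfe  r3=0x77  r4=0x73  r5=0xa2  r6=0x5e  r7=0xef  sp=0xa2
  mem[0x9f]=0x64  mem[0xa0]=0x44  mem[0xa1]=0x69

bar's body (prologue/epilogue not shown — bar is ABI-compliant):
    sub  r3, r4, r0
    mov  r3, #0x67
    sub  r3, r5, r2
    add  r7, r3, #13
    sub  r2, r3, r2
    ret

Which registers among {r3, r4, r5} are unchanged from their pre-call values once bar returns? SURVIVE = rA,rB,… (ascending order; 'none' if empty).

prologue: push r2 -> mem[0xa1]=0xfe, sp=0xa1
body[0] sub  r3, r4, r0 -> r3=0xac
body[1] mov  r3, #0x67 -> r3=0x67
body[2] sub  r3, r5, r2 -> r3=0xa4
body[3] add  r7, r3, #13 -> r7=0xb1
body[4] sub  r2, r3, r2 -> r2=0xa6
epilogue: pop r2=0xfe, sp=0xa2
r3: caller-saved, written=True
r4: callee-saved, written=False
r5: caller-saved, written=False

SURVIVE = r4,r5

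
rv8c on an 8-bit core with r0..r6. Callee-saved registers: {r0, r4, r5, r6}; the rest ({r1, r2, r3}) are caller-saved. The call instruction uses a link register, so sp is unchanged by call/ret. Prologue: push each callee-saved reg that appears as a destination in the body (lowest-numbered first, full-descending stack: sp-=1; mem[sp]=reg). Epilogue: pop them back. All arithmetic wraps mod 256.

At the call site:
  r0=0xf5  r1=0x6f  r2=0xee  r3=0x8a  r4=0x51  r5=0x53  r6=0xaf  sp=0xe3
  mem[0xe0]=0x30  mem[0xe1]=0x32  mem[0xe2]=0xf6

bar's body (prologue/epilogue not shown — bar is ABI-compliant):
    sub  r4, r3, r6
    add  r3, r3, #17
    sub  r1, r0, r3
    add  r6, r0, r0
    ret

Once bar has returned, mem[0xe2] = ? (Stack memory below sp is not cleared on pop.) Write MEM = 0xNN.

MEM = 0x51

prologue: push r4 → mem[0xe2]=0x51, sp=0xe2
prologue: push r6 → mem[0xe1]=0xaf, sp=0xe1
body[0] sub  r4, r3, r6 → r4=0xdb
body[1] add  r3, r3, #17 → r3=0x9b
body[2] sub  r1, r0, r3 → r1=0x5a
body[3] add  r6, r0, r0 → r6=0xea
epilogue: pop r6=0xaf, sp=0xe2
epilogue: pop r4=0x51, sp=0xe3
prologue pushed ['r4', 'r6'] at ['0xe2', '0xe1']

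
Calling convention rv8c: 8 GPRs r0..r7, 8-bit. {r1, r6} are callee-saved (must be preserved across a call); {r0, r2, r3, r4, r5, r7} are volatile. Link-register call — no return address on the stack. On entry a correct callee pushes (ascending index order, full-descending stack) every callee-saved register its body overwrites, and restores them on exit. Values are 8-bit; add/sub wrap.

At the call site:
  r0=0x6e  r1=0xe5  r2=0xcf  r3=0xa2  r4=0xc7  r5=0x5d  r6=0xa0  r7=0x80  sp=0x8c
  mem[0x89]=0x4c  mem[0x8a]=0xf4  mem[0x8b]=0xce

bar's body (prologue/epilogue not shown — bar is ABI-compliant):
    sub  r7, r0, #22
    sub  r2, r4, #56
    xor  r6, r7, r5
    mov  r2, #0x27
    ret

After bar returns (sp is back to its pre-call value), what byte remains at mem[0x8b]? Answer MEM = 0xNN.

MEM = 0xa0

prologue: push r6 → mem[0x8b]=0xa0, sp=0x8b
body[0] sub  r7, r0, #22 → r7=0x58
body[1] sub  r2, r4, #56 → r2=0x8f
body[2] xor  r6, r7, r5 → r6=0x05
body[3] mov  r2, #0x27 → r2=0x27
epilogue: pop r6=0xa0, sp=0x8c
prologue pushed ['r6'] at ['0x8b']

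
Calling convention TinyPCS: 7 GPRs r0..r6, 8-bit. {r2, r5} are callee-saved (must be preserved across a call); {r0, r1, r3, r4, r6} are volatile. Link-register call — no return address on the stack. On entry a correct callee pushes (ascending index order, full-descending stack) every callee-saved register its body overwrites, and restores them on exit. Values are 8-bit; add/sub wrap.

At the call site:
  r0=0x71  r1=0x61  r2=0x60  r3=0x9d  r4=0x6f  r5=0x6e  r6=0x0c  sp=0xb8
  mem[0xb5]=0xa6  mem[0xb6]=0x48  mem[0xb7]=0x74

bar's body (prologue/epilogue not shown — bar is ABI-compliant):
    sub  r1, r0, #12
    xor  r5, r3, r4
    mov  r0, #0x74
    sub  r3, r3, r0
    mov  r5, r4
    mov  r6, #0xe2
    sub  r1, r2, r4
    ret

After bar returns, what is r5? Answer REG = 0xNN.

prologue: push r5 → mem[0xb7]=0x6e, sp=0xb7
body[0] sub  r1, r0, #12 → r1=0x65
body[1] xor  r5, r3, r4 → r5=0xf2
body[2] mov  r0, #0x74 → r0=0x74
body[3] sub  r3, r3, r0 → r3=0x29
body[4] mov  r5, r4 → r5=0x6f
body[5] mov  r6, #0xe2 → r6=0xe2
body[6] sub  r1, r2, r4 → r1=0xf1
epilogue: pop r5=0x6e, sp=0xb8
r5 is callee-saved → restored

REG = 0x6e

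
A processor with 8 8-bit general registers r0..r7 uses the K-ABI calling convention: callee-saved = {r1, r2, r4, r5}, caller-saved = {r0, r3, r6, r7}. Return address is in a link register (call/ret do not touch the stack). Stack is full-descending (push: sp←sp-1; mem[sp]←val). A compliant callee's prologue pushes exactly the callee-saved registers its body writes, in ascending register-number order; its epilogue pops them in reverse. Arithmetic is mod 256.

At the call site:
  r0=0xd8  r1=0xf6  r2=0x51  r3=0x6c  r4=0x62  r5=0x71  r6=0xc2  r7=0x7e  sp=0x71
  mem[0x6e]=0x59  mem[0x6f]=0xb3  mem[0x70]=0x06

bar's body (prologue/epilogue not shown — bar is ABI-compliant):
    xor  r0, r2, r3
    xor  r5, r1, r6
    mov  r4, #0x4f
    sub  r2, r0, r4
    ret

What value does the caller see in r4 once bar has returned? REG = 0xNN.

prologue: push r2 -> mem[0x70]=0x51, sp=0x70
prologue: push r4 -> mem[0x6f]=0x62, sp=0x6f
prologue: push r5 -> mem[0x6e]=0x71, sp=0x6e
body[0] xor  r0, r2, r3 -> r0=0x3d
body[1] xor  r5, r1, r6 -> r5=0x34
body[2] mov  r4, #0x4f -> r4=0x4f
body[3] sub  r2, r0, r4 -> r2=0xee
epilogue: pop r5=0x71, sp=0x6f
epilogue: pop r4=0x62, sp=0x70
epilogue: pop r2=0x51, sp=0x71
r4 is callee-saved -> restored

REG = 0x62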